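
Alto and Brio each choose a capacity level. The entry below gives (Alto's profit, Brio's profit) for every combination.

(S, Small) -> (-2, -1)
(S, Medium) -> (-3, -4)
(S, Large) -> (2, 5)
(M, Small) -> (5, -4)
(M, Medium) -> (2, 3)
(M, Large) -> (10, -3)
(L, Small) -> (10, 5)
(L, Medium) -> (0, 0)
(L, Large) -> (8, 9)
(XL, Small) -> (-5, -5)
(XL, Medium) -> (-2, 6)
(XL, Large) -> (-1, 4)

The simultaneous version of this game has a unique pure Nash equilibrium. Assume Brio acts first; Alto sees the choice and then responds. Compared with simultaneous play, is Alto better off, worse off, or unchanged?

Solve by backward induction (Brio leads).
- Small: BR = L, leader payoff 5.
- Medium: BR = M, leader payoff 3.
- Large: BR = M, leader payoff -3.
Among 5, 3, -3, the best is 5 at Small. Subgame-perfect outcome: (L, Small) with payoffs (10, 5).
Now find the simultaneous Nash equilibrium.
Alto's best replies: Small→L; Medium→M; Large→M.
Brio's best replies: S→Large; M→Medium; L→Large; XL→Medium.
Only (M, Medium) has each player best-responding; Nash payoffs (2, 3).
Alto earns 10 sequentially versus 2 at the Nash outcome: better off.

better off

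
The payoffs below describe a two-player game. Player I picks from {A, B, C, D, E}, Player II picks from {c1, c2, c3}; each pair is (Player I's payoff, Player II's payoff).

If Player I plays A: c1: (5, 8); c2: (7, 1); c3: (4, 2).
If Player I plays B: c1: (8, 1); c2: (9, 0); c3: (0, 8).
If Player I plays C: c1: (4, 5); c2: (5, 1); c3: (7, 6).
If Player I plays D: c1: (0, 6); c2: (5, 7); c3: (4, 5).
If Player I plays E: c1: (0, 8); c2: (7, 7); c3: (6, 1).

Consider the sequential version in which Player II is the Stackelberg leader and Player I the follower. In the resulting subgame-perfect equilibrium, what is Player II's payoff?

Backward induction with Player II moving first.
- c1: BR = B, leader payoff 1.
- c2: BR = B, leader payoff 0.
- c3: BR = C, leader payoff 6.
Maximizing over 1, 0, 6, Player II chooses c3. Subgame-perfect outcome: (C, c3) with payoffs (7, 6).

6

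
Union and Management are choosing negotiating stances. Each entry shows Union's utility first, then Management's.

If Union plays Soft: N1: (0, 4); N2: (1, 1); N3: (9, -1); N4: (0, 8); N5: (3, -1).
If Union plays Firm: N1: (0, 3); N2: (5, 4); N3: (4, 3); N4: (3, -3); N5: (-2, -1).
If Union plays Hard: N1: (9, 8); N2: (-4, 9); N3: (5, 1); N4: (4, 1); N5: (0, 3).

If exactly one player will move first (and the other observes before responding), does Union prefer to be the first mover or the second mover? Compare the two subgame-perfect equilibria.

If Union leads: Management's best replies are Soft→N4, Firm→N2, Hard→N2; Union's induced payoffs 0, 5, -4; outcome (Firm, N2), payoffs (5, 4).
If Management leads: Union's best replies are N1→Hard, N2→Firm, N3→Soft, N4→Hard, N5→Soft; Management's induced payoffs 8, 4, -1, 1, -1; outcome (Hard, N1), payoffs (9, 8).
Union gets 5 moving first and 9 moving second, so Union prefers to move second.

second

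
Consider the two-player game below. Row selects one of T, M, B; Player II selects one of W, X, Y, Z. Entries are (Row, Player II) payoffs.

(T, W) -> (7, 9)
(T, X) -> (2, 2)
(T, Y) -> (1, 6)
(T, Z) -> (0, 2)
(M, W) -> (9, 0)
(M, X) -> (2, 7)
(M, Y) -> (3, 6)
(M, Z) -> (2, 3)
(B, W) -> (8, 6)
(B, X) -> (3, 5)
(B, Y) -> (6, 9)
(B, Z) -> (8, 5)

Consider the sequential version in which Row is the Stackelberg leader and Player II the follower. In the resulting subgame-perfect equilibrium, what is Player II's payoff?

Solve by backward induction (Row leads).
- T → Player II plays W (best of 9, 2, 6, 2); Row gets 7.
- M → Player II plays X (best of 0, 7, 6, 3); Row gets 2.
- B → Player II plays Y (best of 6, 5, 9, 5); Row gets 6.
Among 7, 2, 6, the best is 7 at T. Subgame-perfect outcome: (T, W) with payoffs (7, 9).

9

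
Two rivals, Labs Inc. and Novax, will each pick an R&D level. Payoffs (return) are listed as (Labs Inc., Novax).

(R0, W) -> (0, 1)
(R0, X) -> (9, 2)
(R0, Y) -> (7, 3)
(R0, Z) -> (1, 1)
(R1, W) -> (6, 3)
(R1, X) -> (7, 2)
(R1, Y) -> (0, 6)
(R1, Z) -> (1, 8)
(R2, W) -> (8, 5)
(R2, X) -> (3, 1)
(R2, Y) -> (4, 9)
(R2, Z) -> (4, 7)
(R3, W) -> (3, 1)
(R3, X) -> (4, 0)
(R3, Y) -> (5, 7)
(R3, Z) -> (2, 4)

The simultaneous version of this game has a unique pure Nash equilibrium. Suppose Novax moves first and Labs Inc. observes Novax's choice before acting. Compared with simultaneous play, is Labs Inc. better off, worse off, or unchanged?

Backward induction with Novax moving first.
- W: Labs Inc. compares 0, 6, 8, 3 and picks R2; Novax would get 5.
- X: Labs Inc. compares 9, 7, 3, 4 and picks R0; Novax would get 2.
- Y: Labs Inc. compares 7, 0, 4, 5 and picks R0; Novax would get 3.
- Z: Labs Inc. compares 1, 1, 4, 2 and picks R2; Novax would get 7.
Novax's induced payoffs are 5, 2, 3, 7, so Novax commits to Z. Subgame-perfect outcome: (R2, Z) with payoffs (4, 7).
Now find the simultaneous Nash equilibrium.
Labs Inc.'s best replies: W→R2; X→R0; Y→R0; Z→R2.
Novax's best replies: R0→Y; R1→Z; R2→Y; R3→Y.
Only (R0, Y) has each player best-responding; Nash payoffs (7, 3).
Labs Inc. earns 4 sequentially versus 7 at the Nash outcome: worse off.

worse off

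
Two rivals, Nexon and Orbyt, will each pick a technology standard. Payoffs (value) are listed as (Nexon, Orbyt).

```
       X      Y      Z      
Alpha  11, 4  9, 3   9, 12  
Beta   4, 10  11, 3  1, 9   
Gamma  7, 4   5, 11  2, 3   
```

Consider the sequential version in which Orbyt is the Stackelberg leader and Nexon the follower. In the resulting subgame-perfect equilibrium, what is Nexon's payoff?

9

Backward induction with Orbyt moving first.
- X: BR = Alpha, leader payoff 4.
- Y: BR = Beta, leader payoff 3.
- Z: BR = Alpha, leader payoff 12.
Maximizing over 4, 3, 12, Orbyt chooses Z. Subgame-perfect outcome: (Alpha, Z) with payoffs (9, 12).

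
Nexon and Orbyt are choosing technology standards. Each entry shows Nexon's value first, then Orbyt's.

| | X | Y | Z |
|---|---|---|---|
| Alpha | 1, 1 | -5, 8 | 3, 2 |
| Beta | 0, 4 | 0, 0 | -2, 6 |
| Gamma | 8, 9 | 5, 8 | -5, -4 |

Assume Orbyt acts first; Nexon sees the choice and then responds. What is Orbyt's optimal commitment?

Backward induction with Orbyt moving first.
- X: BR = Gamma, leader payoff 9.
- Y: BR = Gamma, leader payoff 8.
- Z: BR = Alpha, leader payoff 2.
Maximizing over 9, 8, 2, Orbyt chooses X. Subgame-perfect outcome: (Gamma, X) with payoffs (8, 9).

X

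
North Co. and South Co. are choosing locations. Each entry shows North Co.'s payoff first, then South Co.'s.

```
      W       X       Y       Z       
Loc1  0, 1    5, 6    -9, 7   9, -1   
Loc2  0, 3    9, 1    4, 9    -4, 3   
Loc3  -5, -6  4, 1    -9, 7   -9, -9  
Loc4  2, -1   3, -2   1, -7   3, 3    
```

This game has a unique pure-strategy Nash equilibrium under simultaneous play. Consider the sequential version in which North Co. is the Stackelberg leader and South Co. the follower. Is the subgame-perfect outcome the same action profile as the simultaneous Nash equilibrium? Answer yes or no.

South Co. best-responds to each possible North Co. move:
- Loc1 → South Co. plays Y (best of 1, 6, 7, -1); North Co. gets -9.
- Loc2 → South Co. plays Y (best of 3, 1, 9, 3); North Co. gets 4.
- Loc3 → South Co. plays Y (best of -6, 1, 7, -9); North Co. gets -9.
- Loc4 → South Co. plays Z (best of -1, -2, -7, 3); North Co. gets 3.
Among -9, 4, -9, 3, the best is 4 at Loc2. Subgame-perfect outcome: (Loc2, Y) with payoffs (4, 9).
For the simultaneous game, intersect best replies.
North Co.'s best replies: W→Loc4; X→Loc2; Y→Loc2; Z→Loc1.
South Co.'s best replies: Loc1→Y; Loc2→Y; Loc3→Y; Loc4→Z.
Only (Loc2, Y) has each player best-responding; Nash payoffs (4, 9).
Sequential outcome (Loc2, Y) coincides with the Nash profile (Loc2, Y).

yes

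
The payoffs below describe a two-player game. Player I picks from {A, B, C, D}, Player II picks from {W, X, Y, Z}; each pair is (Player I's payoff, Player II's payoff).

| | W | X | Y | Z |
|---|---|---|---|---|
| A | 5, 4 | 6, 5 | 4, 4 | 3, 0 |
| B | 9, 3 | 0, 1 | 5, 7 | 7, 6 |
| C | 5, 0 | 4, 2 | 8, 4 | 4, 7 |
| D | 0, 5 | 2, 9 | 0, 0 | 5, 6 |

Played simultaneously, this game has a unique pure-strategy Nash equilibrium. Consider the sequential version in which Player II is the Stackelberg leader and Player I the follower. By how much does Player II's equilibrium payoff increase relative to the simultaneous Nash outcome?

1

Solve by backward induction (Player II leads).
- W: BR = B, leader payoff 3.
- X: BR = A, leader payoff 5.
- Y: BR = C, leader payoff 4.
- Z: BR = B, leader payoff 6.
Maximizing over 3, 5, 4, 6, Player II chooses Z. Subgame-perfect outcome: (B, Z) with payoffs (7, 6).
Now find the simultaneous Nash equilibrium.
Player I's best replies: W→B; X→A; Y→C; Z→B.
Player II's best replies: A→X; B→Y; C→Z; D→X.
The unique mutual best reply is (A, X), giving (6, 5).
Player II's commitment gain: 6 − 5 = 1.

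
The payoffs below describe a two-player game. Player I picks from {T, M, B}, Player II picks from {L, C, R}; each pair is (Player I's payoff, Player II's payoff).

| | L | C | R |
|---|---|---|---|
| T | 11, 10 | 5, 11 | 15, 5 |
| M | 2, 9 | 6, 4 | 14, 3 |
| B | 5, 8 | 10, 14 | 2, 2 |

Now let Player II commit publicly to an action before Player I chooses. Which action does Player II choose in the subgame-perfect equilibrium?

Solve by backward induction (Player II leads).
- L: Player I compares 11, 2, 5 and picks T; Player II would get 10.
- C: Player I compares 5, 6, 10 and picks B; Player II would get 14.
- R: Player I compares 15, 14, 2 and picks T; Player II would get 5.
Maximizing over 10, 14, 5, Player II chooses C. Subgame-perfect outcome: (B, C) with payoffs (10, 14).

C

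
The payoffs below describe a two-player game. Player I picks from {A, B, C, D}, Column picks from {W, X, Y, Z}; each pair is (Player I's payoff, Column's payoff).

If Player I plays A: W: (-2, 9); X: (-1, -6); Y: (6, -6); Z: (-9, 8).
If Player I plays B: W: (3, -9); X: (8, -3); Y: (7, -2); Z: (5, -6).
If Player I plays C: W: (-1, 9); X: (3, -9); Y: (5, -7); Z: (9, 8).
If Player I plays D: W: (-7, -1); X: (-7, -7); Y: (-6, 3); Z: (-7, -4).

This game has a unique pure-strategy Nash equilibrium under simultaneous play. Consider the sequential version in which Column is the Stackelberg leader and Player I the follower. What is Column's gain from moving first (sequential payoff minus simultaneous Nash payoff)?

Work backward from Player I's decision.
- W: Player I compares -2, 3, -1, -7 and picks B; Column would get -9.
- X: Player I compares -1, 8, 3, -7 and picks B; Column would get -3.
- Y: Player I compares 6, 7, 5, -6 and picks B; Column would get -2.
- Z: Player I compares -9, 5, 9, -7 and picks C; Column would get 8.
Among -9, -3, -2, 8, the best is 8 at Z. Subgame-perfect outcome: (C, Z) with payoffs (9, 8).
Under simultaneous play:
Player I's best replies: W→B; X→B; Y→B; Z→C.
Column's best replies: A→W; B→Y; C→W; D→Y.
Only (B, Y) has each player best-responding; Nash payoffs (7, -2).
Column's commitment gain: 8 − -2 = 10.

10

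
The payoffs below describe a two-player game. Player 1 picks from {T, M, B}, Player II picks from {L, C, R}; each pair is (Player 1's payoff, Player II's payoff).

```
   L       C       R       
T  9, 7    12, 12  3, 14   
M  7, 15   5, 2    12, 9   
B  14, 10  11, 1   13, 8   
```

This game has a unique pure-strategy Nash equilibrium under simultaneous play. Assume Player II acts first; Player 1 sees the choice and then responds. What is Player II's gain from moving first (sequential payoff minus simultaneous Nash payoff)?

Work backward from Player 1's decision.
- L: Player 1 compares 9, 7, 14 and picks B; Player II would get 10.
- C: Player 1 compares 12, 5, 11 and picks T; Player II would get 12.
- R: Player 1 compares 3, 12, 13 and picks B; Player II would get 8.
Player II's induced payoffs are 10, 12, 8, so Player II commits to C. Subgame-perfect outcome: (T, C) with payoffs (12, 12).
For the simultaneous game, intersect best replies.
Player 1's best replies: L→B; C→T; R→B.
Player II's best replies: T→R; M→L; B→L.
The unique mutual best reply is (B, L), giving (14, 10).
Player II's commitment gain: 12 − 10 = 2.

2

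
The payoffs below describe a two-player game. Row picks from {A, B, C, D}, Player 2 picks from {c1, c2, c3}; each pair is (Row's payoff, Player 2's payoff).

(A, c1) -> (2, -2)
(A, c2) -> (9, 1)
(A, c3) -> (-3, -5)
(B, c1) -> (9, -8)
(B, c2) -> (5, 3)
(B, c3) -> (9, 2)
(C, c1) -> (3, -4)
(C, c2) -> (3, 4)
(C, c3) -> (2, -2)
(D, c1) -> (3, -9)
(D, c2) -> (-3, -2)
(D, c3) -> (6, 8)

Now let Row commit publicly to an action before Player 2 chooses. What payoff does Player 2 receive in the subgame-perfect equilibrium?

1

Solve by backward induction (Row leads).
- A → Player 2 plays c2 (best of -2, 1, -5); Row gets 9.
- B → Player 2 plays c2 (best of -8, 3, 2); Row gets 5.
- C → Player 2 plays c2 (best of -4, 4, -2); Row gets 3.
- D → Player 2 plays c3 (best of -9, -2, 8); Row gets 6.
Among 9, 5, 3, 6, the best is 9 at A. Subgame-perfect outcome: (A, c2) with payoffs (9, 1).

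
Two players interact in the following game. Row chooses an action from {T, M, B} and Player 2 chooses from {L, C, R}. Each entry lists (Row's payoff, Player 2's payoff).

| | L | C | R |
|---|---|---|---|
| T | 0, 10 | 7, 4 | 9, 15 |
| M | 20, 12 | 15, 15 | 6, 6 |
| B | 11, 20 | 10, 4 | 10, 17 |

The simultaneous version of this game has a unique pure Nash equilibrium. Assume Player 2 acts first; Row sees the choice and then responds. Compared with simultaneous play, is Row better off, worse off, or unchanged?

worse off

Backward induction with Player 2 moving first.
- L → Row plays M (best of 0, 20, 11); Player 2 gets 12.
- C → Row plays M (best of 7, 15, 10); Player 2 gets 15.
- R → Row plays B (best of 9, 6, 10); Player 2 gets 17.
Maximizing over 12, 15, 17, Player 2 chooses R. Subgame-perfect outcome: (B, R) with payoffs (10, 17).
Under simultaneous play:
Row's best replies: L→M; C→M; R→B.
Player 2's best replies: T→R; M→C; B→L.
Only (M, C) has each player best-responding; Nash payoffs (15, 15).
Row earns 10 sequentially versus 15 at the Nash outcome: worse off.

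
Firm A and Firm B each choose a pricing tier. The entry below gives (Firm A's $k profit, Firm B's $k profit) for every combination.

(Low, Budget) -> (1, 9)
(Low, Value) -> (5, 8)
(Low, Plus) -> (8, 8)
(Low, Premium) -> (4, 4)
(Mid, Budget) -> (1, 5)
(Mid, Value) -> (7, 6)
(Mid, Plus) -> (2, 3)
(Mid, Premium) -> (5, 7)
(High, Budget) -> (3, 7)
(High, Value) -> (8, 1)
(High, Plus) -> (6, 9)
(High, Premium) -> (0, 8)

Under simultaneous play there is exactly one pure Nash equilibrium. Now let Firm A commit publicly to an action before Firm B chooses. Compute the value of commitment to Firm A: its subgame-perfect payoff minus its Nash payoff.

1

Backward induction with Firm A moving first.
- Low: Firm B compares 9, 8, 8, 4 and picks Budget; Firm A would get 1.
- Mid: Firm B compares 5, 6, 3, 7 and picks Premium; Firm A would get 5.
- High: Firm B compares 7, 1, 9, 8 and picks Plus; Firm A would get 6.
Among 1, 5, 6, the best is 6 at High. Subgame-perfect outcome: (High, Plus) with payoffs (6, 9).
Under simultaneous play:
Firm A's best replies: Budget→High; Value→High; Plus→Low; Premium→Mid.
Firm B's best replies: Low→Budget; Mid→Premium; High→Plus.
The unique mutual best reply is (Mid, Premium), giving (5, 7).
Firm A's commitment gain: 6 − 5 = 1.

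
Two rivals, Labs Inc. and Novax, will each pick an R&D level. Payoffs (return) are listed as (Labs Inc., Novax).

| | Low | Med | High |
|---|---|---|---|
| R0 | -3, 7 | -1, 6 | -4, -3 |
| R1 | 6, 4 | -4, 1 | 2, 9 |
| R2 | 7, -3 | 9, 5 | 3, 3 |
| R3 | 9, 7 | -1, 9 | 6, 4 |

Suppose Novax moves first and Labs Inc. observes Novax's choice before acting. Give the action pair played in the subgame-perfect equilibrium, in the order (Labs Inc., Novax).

(R3, Low)

Labs Inc. best-responds to each possible Novax move:
- Low: BR = R3, leader payoff 7.
- Med: BR = R2, leader payoff 5.
- High: BR = R3, leader payoff 4.
Novax's induced payoffs are 7, 5, 4, so Novax commits to Low. Subgame-perfect outcome: (R3, Low) with payoffs (9, 7).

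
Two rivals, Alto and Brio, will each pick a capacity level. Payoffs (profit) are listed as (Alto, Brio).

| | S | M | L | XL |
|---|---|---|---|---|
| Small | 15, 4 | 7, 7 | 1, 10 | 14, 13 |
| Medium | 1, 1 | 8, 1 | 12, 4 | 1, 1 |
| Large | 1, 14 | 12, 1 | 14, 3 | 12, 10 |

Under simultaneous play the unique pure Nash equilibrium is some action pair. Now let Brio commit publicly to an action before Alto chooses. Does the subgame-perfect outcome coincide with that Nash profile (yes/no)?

Backward induction with Brio moving first.
- S: Alto compares 15, 1, 1 and picks Small; Brio would get 4.
- M: Alto compares 7, 8, 12 and picks Large; Brio would get 1.
- L: Alto compares 1, 12, 14 and picks Large; Brio would get 3.
- XL: Alto compares 14, 1, 12 and picks Small; Brio would get 13.
Maximizing over 4, 1, 3, 13, Brio chooses XL. Subgame-perfect outcome: (Small, XL) with payoffs (14, 13).
For the simultaneous game, intersect best replies.
Alto's best replies: S→Small; M→Large; L→Large; XL→Small.
Brio's best replies: Small→XL; Medium→L; Large→S.
Only (Small, XL) has each player best-responding; Nash payoffs (14, 13).
Sequential outcome (Small, XL) coincides with the Nash profile (Small, XL).

yes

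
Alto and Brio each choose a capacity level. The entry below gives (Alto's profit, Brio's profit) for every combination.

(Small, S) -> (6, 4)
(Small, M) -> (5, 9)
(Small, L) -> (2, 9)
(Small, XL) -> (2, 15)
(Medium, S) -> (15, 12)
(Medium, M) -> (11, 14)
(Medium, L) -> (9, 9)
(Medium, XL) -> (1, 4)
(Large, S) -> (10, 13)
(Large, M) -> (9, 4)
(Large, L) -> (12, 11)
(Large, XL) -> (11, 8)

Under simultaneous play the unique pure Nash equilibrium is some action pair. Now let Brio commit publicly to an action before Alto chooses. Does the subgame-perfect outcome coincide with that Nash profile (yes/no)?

Alto best-responds to each possible Brio move:
- S → Alto plays Medium (best of 6, 15, 10); Brio gets 12.
- M → Alto plays Medium (best of 5, 11, 9); Brio gets 14.
- L → Alto plays Large (best of 2, 9, 12); Brio gets 11.
- XL → Alto plays Large (best of 2, 1, 11); Brio gets 8.
Among 12, 14, 11, 8, the best is 14 at M. Subgame-perfect outcome: (Medium, M) with payoffs (11, 14).
Now find the simultaneous Nash equilibrium.
Alto's best replies: S→Medium; M→Medium; L→Large; XL→Large.
Brio's best replies: Small→XL; Medium→M; Large→S.
Only (Medium, M) has each player best-responding; Nash payoffs (11, 14).
Sequential outcome (Medium, M) coincides with the Nash profile (Medium, M).

yes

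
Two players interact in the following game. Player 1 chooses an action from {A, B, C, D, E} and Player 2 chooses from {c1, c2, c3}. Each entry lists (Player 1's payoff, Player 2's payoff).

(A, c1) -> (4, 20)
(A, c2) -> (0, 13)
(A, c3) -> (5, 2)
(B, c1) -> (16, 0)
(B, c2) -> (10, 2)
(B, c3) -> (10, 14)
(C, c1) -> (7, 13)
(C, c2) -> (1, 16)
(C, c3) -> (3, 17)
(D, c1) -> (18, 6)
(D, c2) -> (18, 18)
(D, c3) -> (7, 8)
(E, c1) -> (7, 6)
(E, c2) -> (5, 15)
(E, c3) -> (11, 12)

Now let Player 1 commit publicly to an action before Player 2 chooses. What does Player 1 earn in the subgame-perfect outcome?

18

Solve by backward induction (Player 1 leads).
- A: Player 2 compares 20, 13, 2 and picks c1; Player 1 would get 4.
- B: Player 2 compares 0, 2, 14 and picks c3; Player 1 would get 10.
- C: Player 2 compares 13, 16, 17 and picks c3; Player 1 would get 3.
- D: Player 2 compares 6, 18, 8 and picks c2; Player 1 would get 18.
- E: Player 2 compares 6, 15, 12 and picks c2; Player 1 would get 5.
Among 4, 10, 3, 18, 5, the best is 18 at D. Subgame-perfect outcome: (D, c2) with payoffs (18, 18).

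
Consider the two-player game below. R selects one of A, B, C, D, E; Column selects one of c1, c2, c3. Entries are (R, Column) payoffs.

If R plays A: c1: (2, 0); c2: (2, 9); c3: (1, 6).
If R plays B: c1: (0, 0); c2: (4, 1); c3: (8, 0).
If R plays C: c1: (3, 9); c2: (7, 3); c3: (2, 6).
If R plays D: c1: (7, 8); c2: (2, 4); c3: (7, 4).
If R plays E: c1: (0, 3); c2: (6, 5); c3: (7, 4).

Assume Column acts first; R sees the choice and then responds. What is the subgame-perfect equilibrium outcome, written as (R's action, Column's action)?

(D, c1)

Solve by backward induction (Column leads).
- c1 → R plays D (best of 2, 0, 3, 7, 0); Column gets 8.
- c2 → R plays C (best of 2, 4, 7, 2, 6); Column gets 3.
- c3 → R plays B (best of 1, 8, 2, 7, 7); Column gets 0.
Among 8, 3, 0, the best is 8 at c1. Subgame-perfect outcome: (D, c1) with payoffs (7, 8).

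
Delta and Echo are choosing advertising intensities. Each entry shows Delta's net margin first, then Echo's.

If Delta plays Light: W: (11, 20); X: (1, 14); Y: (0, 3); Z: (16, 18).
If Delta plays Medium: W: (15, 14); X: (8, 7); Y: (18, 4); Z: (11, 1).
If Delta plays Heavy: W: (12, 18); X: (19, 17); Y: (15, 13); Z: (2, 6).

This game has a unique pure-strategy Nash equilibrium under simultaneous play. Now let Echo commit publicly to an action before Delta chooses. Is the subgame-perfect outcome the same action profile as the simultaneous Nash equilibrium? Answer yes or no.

no

Work backward from Delta's decision.
- W → Delta plays Medium (best of 11, 15, 12); Echo gets 14.
- X → Delta plays Heavy (best of 1, 8, 19); Echo gets 17.
- Y → Delta plays Medium (best of 0, 18, 15); Echo gets 4.
- Z → Delta plays Light (best of 16, 11, 2); Echo gets 18.
Echo's induced payoffs are 14, 17, 4, 18, so Echo commits to Z. Subgame-perfect outcome: (Light, Z) with payoffs (16, 18).
Under simultaneous play:
Delta's best replies: W→Medium; X→Heavy; Y→Medium; Z→Light.
Echo's best replies: Light→W; Medium→W; Heavy→W.
Only (Medium, W) has each player best-responding; Nash payoffs (15, 14).
Sequential outcome (Light, Z) differs from the Nash profile (Medium, W).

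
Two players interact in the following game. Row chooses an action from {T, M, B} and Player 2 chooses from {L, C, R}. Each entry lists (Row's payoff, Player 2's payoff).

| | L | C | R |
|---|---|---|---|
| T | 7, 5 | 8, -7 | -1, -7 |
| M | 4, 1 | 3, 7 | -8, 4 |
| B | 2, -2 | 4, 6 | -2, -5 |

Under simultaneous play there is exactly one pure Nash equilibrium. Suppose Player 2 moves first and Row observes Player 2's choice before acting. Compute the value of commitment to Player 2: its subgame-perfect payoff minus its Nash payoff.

0

Work backward from Row's decision.
- L → Row plays T (best of 7, 4, 2); Player 2 gets 5.
- C → Row plays T (best of 8, 3, 4); Player 2 gets -7.
- R → Row plays T (best of -1, -8, -2); Player 2 gets -7.
Player 2's induced payoffs are 5, -7, -7, so Player 2 commits to L. Subgame-perfect outcome: (T, L) with payoffs (7, 5).
Under simultaneous play:
Row's best replies: L→T; C→T; R→T.
Player 2's best replies: T→L; M→C; B→C.
Only (T, L) has each player best-responding; Nash payoffs (7, 5).
Player 2's commitment gain: 5 − 5 = 0.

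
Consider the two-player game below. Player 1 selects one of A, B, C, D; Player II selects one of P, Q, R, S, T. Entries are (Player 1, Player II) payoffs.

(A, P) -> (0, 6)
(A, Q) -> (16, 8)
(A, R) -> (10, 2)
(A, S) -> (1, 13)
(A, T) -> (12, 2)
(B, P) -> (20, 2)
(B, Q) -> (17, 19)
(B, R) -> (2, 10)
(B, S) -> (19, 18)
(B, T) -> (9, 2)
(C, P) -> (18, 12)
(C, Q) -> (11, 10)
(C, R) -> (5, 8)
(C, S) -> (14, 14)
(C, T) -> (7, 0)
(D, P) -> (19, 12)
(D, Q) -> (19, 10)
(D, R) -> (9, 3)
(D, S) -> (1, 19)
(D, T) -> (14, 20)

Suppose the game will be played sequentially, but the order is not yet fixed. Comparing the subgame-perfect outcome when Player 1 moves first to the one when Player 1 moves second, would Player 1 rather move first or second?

If Player 1 leads: Player II's best replies are A→S, B→Q, C→S, D→T; Player 1's induced payoffs 1, 17, 14, 14; outcome (B, Q), payoffs (17, 19).
If Player II leads: Player 1's best replies are P→B, Q→D, R→A, S→B, T→D; Player II's induced payoffs 2, 10, 2, 18, 20; outcome (D, T), payoffs (14, 20).
Player 1 gets 17 moving first and 14 moving second, so Player 1 prefers to move first.

first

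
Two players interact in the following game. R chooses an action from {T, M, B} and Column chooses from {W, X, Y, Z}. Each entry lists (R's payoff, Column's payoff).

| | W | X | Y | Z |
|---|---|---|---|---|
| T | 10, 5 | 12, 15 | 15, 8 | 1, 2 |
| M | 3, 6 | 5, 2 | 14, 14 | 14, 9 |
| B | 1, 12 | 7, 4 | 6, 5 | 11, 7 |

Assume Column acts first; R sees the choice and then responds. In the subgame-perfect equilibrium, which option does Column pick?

Work backward from R's decision.
- W: BR = T, leader payoff 5.
- X: BR = T, leader payoff 15.
- Y: BR = T, leader payoff 8.
- Z: BR = M, leader payoff 9.
Column's induced payoffs are 5, 15, 8, 9, so Column commits to X. Subgame-perfect outcome: (T, X) with payoffs (12, 15).

X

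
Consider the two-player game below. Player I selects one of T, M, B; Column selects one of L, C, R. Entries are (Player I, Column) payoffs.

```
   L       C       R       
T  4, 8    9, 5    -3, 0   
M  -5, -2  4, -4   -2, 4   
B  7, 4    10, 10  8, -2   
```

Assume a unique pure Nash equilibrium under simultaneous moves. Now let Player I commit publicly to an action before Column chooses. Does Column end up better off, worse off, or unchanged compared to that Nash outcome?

unchanged

Work backward from Column's decision.
- T: BR = L, leader payoff 4.
- M: BR = R, leader payoff -2.
- B: BR = C, leader payoff 10.
Player I's induced payoffs are 4, -2, 10, so Player I commits to B. Subgame-perfect outcome: (B, C) with payoffs (10, 10).
Now find the simultaneous Nash equilibrium.
Player I's best replies: L→B; C→B; R→B.
Column's best replies: T→L; M→R; B→C.
Only (B, C) has each player best-responding; Nash payoffs (10, 10).
Column earns 10 sequentially versus 10 at the Nash outcome: unchanged.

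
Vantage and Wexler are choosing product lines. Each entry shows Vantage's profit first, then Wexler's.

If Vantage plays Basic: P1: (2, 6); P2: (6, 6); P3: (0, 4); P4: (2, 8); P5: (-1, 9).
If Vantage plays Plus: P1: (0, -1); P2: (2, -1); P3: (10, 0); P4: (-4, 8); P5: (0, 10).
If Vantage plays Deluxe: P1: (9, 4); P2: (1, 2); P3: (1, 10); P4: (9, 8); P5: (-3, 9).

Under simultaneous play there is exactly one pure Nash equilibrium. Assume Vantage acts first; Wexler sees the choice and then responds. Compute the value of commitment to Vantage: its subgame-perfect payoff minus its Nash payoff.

1

Work backward from Wexler's decision.
- Basic: Wexler compares 6, 6, 4, 8, 9 and picks P5; Vantage would get -1.
- Plus: Wexler compares -1, -1, 0, 8, 10 and picks P5; Vantage would get 0.
- Deluxe: Wexler compares 4, 2, 10, 8, 9 and picks P3; Vantage would get 1.
Vantage's induced payoffs are -1, 0, 1, so Vantage commits to Deluxe. Subgame-perfect outcome: (Deluxe, P3) with payoffs (1, 10).
Now find the simultaneous Nash equilibrium.
Vantage's best replies: P1→Deluxe; P2→Basic; P3→Plus; P4→Deluxe; P5→Plus.
Wexler's best replies: Basic→P5; Plus→P5; Deluxe→P3.
Only (Plus, P5) has each player best-responding; Nash payoffs (0, 10).
Vantage's commitment gain: 1 − 0 = 1.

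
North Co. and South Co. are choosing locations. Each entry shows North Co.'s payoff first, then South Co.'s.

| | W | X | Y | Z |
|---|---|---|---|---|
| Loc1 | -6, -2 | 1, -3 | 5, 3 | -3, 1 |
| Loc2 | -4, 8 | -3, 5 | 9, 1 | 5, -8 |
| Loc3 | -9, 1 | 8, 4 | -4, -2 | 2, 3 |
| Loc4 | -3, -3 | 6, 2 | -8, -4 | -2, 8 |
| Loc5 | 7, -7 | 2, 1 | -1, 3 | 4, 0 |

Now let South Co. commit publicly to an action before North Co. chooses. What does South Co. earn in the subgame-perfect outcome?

4

Backward induction with South Co. moving first.
- W: BR = Loc5, leader payoff -7.
- X: BR = Loc3, leader payoff 4.
- Y: BR = Loc2, leader payoff 1.
- Z: BR = Loc2, leader payoff -8.
Maximizing over -7, 4, 1, -8, South Co. chooses X. Subgame-perfect outcome: (Loc3, X) with payoffs (8, 4).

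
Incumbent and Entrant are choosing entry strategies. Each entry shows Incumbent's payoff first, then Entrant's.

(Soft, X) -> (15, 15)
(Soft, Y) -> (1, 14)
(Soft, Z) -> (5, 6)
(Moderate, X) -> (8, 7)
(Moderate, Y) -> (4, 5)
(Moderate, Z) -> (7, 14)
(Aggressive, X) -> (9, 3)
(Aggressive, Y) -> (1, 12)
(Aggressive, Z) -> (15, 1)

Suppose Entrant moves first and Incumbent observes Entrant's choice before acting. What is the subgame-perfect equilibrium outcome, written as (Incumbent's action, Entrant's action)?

Work backward from Incumbent's decision.
- X: BR = Soft, leader payoff 15.
- Y: BR = Moderate, leader payoff 5.
- Z: BR = Aggressive, leader payoff 1.
Maximizing over 15, 5, 1, Entrant chooses X. Subgame-perfect outcome: (Soft, X) with payoffs (15, 15).

(Soft, X)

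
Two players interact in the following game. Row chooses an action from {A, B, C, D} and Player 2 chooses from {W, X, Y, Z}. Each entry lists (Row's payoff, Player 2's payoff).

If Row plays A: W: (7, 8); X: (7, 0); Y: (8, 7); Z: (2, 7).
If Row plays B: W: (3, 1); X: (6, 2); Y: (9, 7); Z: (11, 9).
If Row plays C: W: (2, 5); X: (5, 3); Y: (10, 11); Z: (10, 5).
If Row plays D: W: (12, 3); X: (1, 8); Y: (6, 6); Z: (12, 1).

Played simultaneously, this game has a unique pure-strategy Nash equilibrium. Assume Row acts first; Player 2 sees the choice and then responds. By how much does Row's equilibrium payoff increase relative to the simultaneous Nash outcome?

1

Solve by backward induction (Row leads).
- A → Player 2 plays W (best of 8, 0, 7, 7); Row gets 7.
- B → Player 2 plays Z (best of 1, 2, 7, 9); Row gets 11.
- C → Player 2 plays Y (best of 5, 3, 11, 5); Row gets 10.
- D → Player 2 plays X (best of 3, 8, 6, 1); Row gets 1.
Maximizing over 7, 11, 10, 1, Row chooses B. Subgame-perfect outcome: (B, Z) with payoffs (11, 9).
For the simultaneous game, intersect best replies.
Row's best replies: W→D; X→A; Y→C; Z→D.
Player 2's best replies: A→W; B→Z; C→Y; D→X.
Only (C, Y) has each player best-responding; Nash payoffs (10, 11).
Row's commitment gain: 11 − 10 = 1.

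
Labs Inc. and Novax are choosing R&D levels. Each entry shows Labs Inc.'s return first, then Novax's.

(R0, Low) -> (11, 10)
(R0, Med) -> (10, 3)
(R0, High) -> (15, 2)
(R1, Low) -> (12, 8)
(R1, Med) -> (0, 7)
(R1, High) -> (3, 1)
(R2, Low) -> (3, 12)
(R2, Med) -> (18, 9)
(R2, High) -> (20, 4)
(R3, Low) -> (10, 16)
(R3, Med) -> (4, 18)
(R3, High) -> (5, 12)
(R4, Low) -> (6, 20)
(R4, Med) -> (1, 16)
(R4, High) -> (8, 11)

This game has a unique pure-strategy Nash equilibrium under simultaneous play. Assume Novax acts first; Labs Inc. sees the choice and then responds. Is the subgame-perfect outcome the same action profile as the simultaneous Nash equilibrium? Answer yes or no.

Backward induction with Novax moving first.
- Low: BR = R1, leader payoff 8.
- Med: BR = R2, leader payoff 9.
- High: BR = R2, leader payoff 4.
Among 8, 9, 4, the best is 9 at Med. Subgame-perfect outcome: (R2, Med) with payoffs (18, 9).
Under simultaneous play:
Labs Inc.'s best replies: Low→R1; Med→R2; High→R2.
Novax's best replies: R0→Low; R1→Low; R2→Low; R3→Med; R4→Low.
Only (R1, Low) has each player best-responding; Nash payoffs (12, 8).
Sequential outcome (R2, Med) differs from the Nash profile (R1, Low).

no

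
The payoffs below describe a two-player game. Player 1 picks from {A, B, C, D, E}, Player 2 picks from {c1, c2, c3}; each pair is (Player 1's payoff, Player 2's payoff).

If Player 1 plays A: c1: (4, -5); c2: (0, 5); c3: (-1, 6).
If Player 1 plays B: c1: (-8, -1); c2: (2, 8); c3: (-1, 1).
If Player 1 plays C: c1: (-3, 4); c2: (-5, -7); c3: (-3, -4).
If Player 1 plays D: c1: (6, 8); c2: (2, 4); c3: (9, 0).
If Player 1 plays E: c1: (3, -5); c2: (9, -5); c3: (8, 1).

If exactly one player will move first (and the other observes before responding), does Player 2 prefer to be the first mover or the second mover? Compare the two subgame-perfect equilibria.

first

If Player 1 leads: Player 2's best replies are A→c3, B→c2, C→c1, D→c1, E→c3; Player 1's induced payoffs -1, 2, -3, 6, 8; outcome (E, c3), payoffs (8, 1).
If Player 2 leads: Player 1's best replies are c1→D, c2→E, c3→D; Player 2's induced payoffs 8, -5, 0; outcome (D, c1), payoffs (6, 8).
Player 2 gets 8 moving first and 1 moving second, so Player 2 prefers to move first.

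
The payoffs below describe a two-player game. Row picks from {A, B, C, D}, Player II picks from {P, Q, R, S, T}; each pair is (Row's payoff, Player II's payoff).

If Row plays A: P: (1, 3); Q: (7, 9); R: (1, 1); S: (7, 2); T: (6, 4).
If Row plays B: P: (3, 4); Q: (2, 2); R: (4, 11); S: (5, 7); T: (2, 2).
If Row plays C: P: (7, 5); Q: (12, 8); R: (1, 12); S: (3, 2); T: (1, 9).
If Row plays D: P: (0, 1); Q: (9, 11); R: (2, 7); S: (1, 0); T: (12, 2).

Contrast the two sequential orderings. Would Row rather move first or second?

If Row leads: Player II's best replies are A→Q, B→R, C→R, D→Q; Row's induced payoffs 7, 4, 1, 9; outcome (D, Q), payoffs (9, 11).
If Player II leads: Row's best replies are P→C, Q→C, R→B, S→A, T→D; Player II's induced payoffs 5, 8, 11, 2, 2; outcome (B, R), payoffs (4, 11).
Row gets 9 moving first and 4 moving second, so Row prefers to move first.

first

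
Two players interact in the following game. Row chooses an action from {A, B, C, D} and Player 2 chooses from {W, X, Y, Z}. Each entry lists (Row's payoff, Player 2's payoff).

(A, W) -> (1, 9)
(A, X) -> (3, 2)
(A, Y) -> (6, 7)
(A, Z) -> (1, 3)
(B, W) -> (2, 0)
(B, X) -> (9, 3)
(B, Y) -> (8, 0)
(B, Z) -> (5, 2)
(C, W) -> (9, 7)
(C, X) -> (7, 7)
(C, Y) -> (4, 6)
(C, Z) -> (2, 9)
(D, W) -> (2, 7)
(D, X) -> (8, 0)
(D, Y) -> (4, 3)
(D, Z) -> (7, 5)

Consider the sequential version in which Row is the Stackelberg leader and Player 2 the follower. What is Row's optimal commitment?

Player 2 best-responds to each possible Row move:
- A: Player 2 compares 9, 2, 7, 3 and picks W; Row would get 1.
- B: Player 2 compares 0, 3, 0, 2 and picks X; Row would get 9.
- C: Player 2 compares 7, 7, 6, 9 and picks Z; Row would get 2.
- D: Player 2 compares 7, 0, 3, 5 and picks W; Row would get 2.
Row's induced payoffs are 1, 9, 2, 2, so Row commits to B. Subgame-perfect outcome: (B, X) with payoffs (9, 3).

B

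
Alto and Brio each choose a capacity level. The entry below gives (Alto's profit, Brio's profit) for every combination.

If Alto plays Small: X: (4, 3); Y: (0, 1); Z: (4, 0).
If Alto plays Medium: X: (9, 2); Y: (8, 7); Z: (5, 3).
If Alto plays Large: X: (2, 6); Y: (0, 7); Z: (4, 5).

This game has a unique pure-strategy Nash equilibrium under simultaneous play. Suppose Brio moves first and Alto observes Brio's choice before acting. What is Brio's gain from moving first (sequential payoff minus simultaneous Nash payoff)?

0

Work backward from Alto's decision.
- X: Alto compares 4, 9, 2 and picks Medium; Brio would get 2.
- Y: Alto compares 0, 8, 0 and picks Medium; Brio would get 7.
- Z: Alto compares 4, 5, 4 and picks Medium; Brio would get 3.
Brio's induced payoffs are 2, 7, 3, so Brio commits to Y. Subgame-perfect outcome: (Medium, Y) with payoffs (8, 7).
For the simultaneous game, intersect best replies.
Alto's best replies: X→Medium; Y→Medium; Z→Medium.
Brio's best replies: Small→X; Medium→Y; Large→Y.
The unique mutual best reply is (Medium, Y), giving (8, 7).
Brio's commitment gain: 7 − 7 = 0.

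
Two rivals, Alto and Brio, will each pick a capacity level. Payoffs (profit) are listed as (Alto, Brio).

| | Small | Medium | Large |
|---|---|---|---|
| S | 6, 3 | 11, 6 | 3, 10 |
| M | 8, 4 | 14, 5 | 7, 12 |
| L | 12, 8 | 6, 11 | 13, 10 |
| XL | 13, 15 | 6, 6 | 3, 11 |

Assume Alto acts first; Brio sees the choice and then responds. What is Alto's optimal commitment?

Solve by backward induction (Alto leads).
- S → Brio plays Large (best of 3, 6, 10); Alto gets 3.
- M → Brio plays Large (best of 4, 5, 12); Alto gets 7.
- L → Brio plays Medium (best of 8, 11, 10); Alto gets 6.
- XL → Brio plays Small (best of 15, 6, 11); Alto gets 13.
Among 3, 7, 6, 13, the best is 13 at XL. Subgame-perfect outcome: (XL, Small) with payoffs (13, 15).

XL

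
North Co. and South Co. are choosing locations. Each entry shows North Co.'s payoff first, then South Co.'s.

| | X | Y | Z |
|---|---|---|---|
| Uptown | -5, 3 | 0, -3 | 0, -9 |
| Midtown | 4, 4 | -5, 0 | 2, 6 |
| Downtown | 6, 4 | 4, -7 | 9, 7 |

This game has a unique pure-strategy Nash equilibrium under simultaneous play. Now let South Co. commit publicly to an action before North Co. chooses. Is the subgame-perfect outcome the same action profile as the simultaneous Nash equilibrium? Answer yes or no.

yes

Backward induction with South Co. moving first.
- X: BR = Downtown, leader payoff 4.
- Y: BR = Downtown, leader payoff -7.
- Z: BR = Downtown, leader payoff 7.
South Co.'s induced payoffs are 4, -7, 7, so South Co. commits to Z. Subgame-perfect outcome: (Downtown, Z) with payoffs (9, 7).
Under simultaneous play:
North Co.'s best replies: X→Downtown; Y→Downtown; Z→Downtown.
South Co.'s best replies: Uptown→X; Midtown→Z; Downtown→Z.
Only (Downtown, Z) has each player best-responding; Nash payoffs (9, 7).
Sequential outcome (Downtown, Z) coincides with the Nash profile (Downtown, Z).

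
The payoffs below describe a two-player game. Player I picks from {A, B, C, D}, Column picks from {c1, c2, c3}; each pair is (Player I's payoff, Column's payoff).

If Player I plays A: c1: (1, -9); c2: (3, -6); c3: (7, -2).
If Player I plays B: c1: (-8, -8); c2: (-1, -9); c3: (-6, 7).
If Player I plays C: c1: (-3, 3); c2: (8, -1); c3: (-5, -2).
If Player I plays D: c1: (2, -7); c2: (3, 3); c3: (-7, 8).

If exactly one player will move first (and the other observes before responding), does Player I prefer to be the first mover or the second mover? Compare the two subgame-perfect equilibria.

If Player I leads: Column's best replies are A→c3, B→c3, C→c1, D→c3; Player I's induced payoffs 7, -6, -3, -7; outcome (A, c3), payoffs (7, -2).
If Column leads: Player I's best replies are c1→D, c2→C, c3→A; Column's induced payoffs -7, -1, -2; outcome (C, c2), payoffs (8, -1).
Player I gets 7 moving first and 8 moving second, so Player I prefers to move second.

second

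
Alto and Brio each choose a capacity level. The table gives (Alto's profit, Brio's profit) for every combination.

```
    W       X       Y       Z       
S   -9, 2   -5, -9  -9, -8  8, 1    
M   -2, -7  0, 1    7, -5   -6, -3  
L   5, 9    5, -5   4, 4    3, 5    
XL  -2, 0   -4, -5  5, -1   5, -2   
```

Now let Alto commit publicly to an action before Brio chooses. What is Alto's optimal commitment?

L

Brio best-responds to each possible Alto move:
- S: Brio compares 2, -9, -8, 1 and picks W; Alto would get -9.
- M: Brio compares -7, 1, -5, -3 and picks X; Alto would get 0.
- L: Brio compares 9, -5, 4, 5 and picks W; Alto would get 5.
- XL: Brio compares 0, -5, -1, -2 and picks W; Alto would get -2.
Maximizing over -9, 0, 5, -2, Alto chooses L. Subgame-perfect outcome: (L, W) with payoffs (5, 9).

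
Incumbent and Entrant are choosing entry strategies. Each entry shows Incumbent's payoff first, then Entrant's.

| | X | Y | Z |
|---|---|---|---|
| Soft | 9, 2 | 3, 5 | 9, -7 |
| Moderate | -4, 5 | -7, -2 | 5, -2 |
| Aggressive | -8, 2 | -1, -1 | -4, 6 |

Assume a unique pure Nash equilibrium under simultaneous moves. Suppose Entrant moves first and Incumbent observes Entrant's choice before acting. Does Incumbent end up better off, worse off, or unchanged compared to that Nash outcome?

unchanged

Solve by backward induction (Entrant leads).
- X → Incumbent plays Soft (best of 9, -4, -8); Entrant gets 2.
- Y → Incumbent plays Soft (best of 3, -7, -1); Entrant gets 5.
- Z → Incumbent plays Soft (best of 9, 5, -4); Entrant gets -7.
Among 2, 5, -7, the best is 5 at Y. Subgame-perfect outcome: (Soft, Y) with payoffs (3, 5).
For the simultaneous game, intersect best replies.
Incumbent's best replies: X→Soft; Y→Soft; Z→Soft.
Entrant's best replies: Soft→Y; Moderate→X; Aggressive→Z.
Only (Soft, Y) has each player best-responding; Nash payoffs (3, 5).
Incumbent earns 3 sequentially versus 3 at the Nash outcome: unchanged.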